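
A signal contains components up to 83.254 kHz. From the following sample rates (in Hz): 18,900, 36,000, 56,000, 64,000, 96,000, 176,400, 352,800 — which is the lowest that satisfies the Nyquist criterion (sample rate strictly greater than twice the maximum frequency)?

Need sample rate > 2 × 83,254 = 166,508 Hz.
Lowest listed rate above 166,508 Hz is 176,400 Hz.

176,400 Hz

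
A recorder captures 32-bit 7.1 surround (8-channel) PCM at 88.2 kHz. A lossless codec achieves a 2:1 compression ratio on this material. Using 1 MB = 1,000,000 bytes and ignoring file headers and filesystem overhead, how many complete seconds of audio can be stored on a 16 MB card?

11 seconds

Uncompressed byte rate = 88,200 × 4 × 8 = 2,822,400 bytes/s.
After 2:1 compression, effective rate ≈ 1411200 bytes/s.
Capacity = 16 × 1,000,000 = 16,000,000 bytes.
16,000,000 / effective rate ≈ 11.34 s → 11 seconds.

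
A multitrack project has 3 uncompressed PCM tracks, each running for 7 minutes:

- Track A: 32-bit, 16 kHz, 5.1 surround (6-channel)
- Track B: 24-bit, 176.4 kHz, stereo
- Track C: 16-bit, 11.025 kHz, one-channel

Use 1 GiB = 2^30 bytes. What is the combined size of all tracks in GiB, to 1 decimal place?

0.6 GiB

7 minutes = 420 s.
Track A: 16,000 × 420 × 4 × 6 = 161,280,000 bytes.
Track B: 176,400 × 420 × 3 × 2 = 444,528,000 bytes.
Track C: 11,025 × 420 × 2 × 1 = 9,261,000 bytes.
Total = 615,069,000 bytes = 0.6 GiB.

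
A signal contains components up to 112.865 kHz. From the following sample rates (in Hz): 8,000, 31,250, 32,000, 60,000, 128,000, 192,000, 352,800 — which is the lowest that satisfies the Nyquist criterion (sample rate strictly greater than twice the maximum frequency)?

352,800 Hz

Need sample rate > 2 × 112,865 = 225,730 Hz.
Lowest listed rate above 225,730 Hz is 352,800 Hz.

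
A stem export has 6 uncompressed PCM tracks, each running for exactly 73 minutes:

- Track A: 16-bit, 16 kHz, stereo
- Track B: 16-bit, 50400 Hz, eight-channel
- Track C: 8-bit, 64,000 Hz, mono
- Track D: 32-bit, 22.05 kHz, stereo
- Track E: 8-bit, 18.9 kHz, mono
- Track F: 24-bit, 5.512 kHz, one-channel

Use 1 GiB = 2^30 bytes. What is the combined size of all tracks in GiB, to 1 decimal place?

exactly 73 minutes = 4,380 s.
Track A: 16,000 × 4,380 × 2 × 2 = 280,320,000 bytes.
Track B: 50,400 × 4,380 × 2 × 8 = 3,532,032,000 bytes.
Track C: 64,000 × 4,380 × 1 × 1 = 280,320,000 bytes.
Track D: 22,050 × 4,380 × 4 × 2 = 772,632,000 bytes.
Track E: 18,900 × 4,380 × 1 × 1 = 82,782,000 bytes.
Track F: 5,512 × 4,380 × 3 × 1 = 72,427,680 bytes.
Total = 5,020,513,680 bytes = 4.7 GiB.

4.7 GiB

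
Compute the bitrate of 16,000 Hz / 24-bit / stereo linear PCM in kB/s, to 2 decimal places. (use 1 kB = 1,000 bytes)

Bit rate = 16,000 × 24 × 2 = 768,000 bits/s.
768,000 / 8 = 96,000 B/s = 96.00 kB/s.

96.00 kB/s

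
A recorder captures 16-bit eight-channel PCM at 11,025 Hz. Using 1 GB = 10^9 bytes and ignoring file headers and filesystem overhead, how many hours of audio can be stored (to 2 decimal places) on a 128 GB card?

Uncompressed byte rate = 11,025 × 2 × 8 = 176,400 bytes/s.
Capacity = 128 × 1,000,000,000 = 128,000,000,000 bytes.
128,000,000,000 / 176,400 ≈ 725623.58 s → 201.56 hours.

201.56 hours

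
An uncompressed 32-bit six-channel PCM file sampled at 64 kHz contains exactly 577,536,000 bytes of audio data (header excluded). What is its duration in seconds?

376 seconds

Byte rate = 64,000 × 4 × 6 = 1,536,000 bytes/s.
Duration = 577,536,000 / 1,536,000 = 376 s.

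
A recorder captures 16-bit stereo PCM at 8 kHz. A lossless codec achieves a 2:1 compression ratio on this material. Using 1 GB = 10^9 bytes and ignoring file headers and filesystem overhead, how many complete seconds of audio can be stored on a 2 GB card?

125,000 seconds

Uncompressed byte rate = 8,000 × 2 × 2 = 32,000 bytes/s.
After 2:1 compression, effective rate ≈ 16000 bytes/s.
Capacity = 2 × 1,000,000,000 = 2,000,000,000 bytes.
2,000,000,000 / effective rate ≈ 125000 s → 125,000 seconds.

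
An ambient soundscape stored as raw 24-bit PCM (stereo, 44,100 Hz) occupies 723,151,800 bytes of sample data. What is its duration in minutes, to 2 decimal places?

45.55 minutes

Byte rate = 44,100 × 3 × 2 = 264,600 bytes/s.
Duration = 723,151,800 / 264,600 = 2,733 s.
2,733 s / 60 = 45.55 minutes.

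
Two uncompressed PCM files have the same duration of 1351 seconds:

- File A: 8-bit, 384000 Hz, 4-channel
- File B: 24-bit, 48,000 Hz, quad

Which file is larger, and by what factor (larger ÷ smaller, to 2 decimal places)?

File A: 384,000 × 1 × 4 = 1,536,000 bytes/s.
File B: 48,000 × 3 × 4 = 576,000 bytes/s.
File A is larger; ratio = 2,075,136,000 / 778,176,000 = 2.67.

File A, by a factor of 2.67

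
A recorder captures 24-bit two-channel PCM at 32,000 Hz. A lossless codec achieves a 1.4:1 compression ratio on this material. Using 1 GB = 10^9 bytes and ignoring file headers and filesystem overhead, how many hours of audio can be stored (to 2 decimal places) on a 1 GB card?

2.03 hours

Uncompressed byte rate = 32,000 × 3 × 2 = 192,000 bytes/s.
After 1.4:1 compression, effective rate ≈ 137142.86 bytes/s.
Capacity = 1 × 1,000,000,000 = 1,000,000,000 bytes.
1,000,000,000 / effective rate ≈ 7291.67 s → 2.03 hours.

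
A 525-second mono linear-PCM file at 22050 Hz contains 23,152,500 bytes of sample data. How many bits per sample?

16 bits

Bytes per sample = 23,152,500 / (22,050 × 525 × 1) = 23,152,500 / 11,576,250 = 2.
Bit depth = 2 × 8 = 16 bits.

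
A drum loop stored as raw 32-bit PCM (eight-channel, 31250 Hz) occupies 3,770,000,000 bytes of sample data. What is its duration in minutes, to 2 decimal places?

Byte rate = 31,250 × 4 × 8 = 1,000,000 bytes/s.
Duration = 3,770,000,000 / 1,000,000 = 3,770 s.
3,770 s / 60 = 62.83 minutes.

62.83 minutes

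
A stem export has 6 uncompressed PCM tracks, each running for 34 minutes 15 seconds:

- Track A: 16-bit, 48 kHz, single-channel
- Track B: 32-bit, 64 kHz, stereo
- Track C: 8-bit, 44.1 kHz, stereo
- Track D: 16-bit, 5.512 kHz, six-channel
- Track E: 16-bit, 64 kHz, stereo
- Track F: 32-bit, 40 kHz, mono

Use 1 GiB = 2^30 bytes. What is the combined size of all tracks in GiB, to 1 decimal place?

2.3 GiB

34 minutes 15 seconds = 2,055 s.
Track A: 48,000 × 2,055 × 2 × 1 = 197,280,000 bytes.
Track B: 64,000 × 2,055 × 4 × 2 = 1,052,160,000 bytes.
Track C: 44,100 × 2,055 × 1 × 2 = 181,251,000 bytes.
Track D: 5,512 × 2,055 × 2 × 6 = 135,925,920 bytes.
Track E: 64,000 × 2,055 × 2 × 2 = 526,080,000 bytes.
Track F: 40,000 × 2,055 × 4 × 1 = 328,800,000 bytes.
Total = 2,421,496,920 bytes = 2.3 GiB.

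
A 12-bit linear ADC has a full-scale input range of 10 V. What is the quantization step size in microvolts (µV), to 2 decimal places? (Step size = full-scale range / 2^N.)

2441.41 µV

10 V / 2^12 = 10 / 4,096 V = 2441.41 µV.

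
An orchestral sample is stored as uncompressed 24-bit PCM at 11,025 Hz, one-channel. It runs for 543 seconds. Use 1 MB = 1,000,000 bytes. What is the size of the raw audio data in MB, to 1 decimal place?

Bytes = 11,025 samples/s × 543 s × 3 bytes/sample × 1 ch = 17,959,725 bytes.
17,959,725 / 1,000,000 = 18.0 MB.

18.0 MB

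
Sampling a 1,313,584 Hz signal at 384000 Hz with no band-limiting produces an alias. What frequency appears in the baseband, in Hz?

Nyquist = 384,000/2 = 192,000 Hz; 1,313,584 Hz exceeds it.
Alias = |1,313,584 − 3×384,000| = |1,313,584 − 1,152,000| = 161,584 Hz.

161,584 Hz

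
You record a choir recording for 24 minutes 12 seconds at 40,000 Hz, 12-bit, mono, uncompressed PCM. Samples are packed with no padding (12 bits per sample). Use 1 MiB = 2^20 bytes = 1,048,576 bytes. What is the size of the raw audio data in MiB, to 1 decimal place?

Duration = 24 minutes 12 seconds = 1,452 s.
Bits = 40,000 × 1,452 × 12 × 1 = 696,960,000 bits = 87,120,000 bytes.
87,120,000 / 1,048,576 = 83.1 MiB.

83.1 MiB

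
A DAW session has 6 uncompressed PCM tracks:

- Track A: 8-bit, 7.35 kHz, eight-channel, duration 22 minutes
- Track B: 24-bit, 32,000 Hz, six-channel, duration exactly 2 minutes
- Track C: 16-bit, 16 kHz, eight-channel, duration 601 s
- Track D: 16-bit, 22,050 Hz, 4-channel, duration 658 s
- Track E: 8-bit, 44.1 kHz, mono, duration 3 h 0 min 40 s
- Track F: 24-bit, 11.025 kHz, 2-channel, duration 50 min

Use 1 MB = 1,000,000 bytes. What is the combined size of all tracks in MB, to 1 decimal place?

Track A: 22 minutes = 1,320 s; 7,350 × 1,320 × 1 × 8 = 77,616,000 bytes.
Track B: exactly 2 minutes = 120 s; 32,000 × 120 × 3 × 6 = 69,120,000 bytes.
Track C: 16,000 × 601 × 2 × 8 = 153,856,000 bytes.
Track D: 22,050 × 658 × 2 × 4 = 116,071,200 bytes.
Track E: 3 h 0 min 40 s = 10,840 s; 44,100 × 10,840 × 1 × 1 = 478,044,000 bytes.
Track F: 50 min = 3,000 s; 11,025 × 3,000 × 3 × 2 = 198,450,000 bytes.
Total = 1,093,157,200 bytes = 1093.2 MB.

1093.2 MB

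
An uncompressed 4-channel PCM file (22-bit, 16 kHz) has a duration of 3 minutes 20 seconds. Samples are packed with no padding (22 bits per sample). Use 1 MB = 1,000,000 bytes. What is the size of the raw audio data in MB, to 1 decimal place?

35.2 MB

Duration = 3 minutes 20 seconds = 200 s.
Bits = 16,000 × 200 × 22 × 4 = 281,600,000 bits = 35,200,000 bytes.
35,200,000 / 1,000,000 = 35.2 MB.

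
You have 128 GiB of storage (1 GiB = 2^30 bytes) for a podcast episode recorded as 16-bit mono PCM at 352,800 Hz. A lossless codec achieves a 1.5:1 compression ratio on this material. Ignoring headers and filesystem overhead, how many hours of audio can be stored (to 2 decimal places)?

81.16 hours

Uncompressed byte rate = 352,800 × 2 × 1 = 705,600 bytes/s.
After 1.5:1 compression, effective rate ≈ 470400 bytes/s.
Capacity = 128 × 1,073,741,824 = 137,438,953,472 bytes.
137,438,953,472 / effective rate ≈ 292174.65 s → 81.16 hours.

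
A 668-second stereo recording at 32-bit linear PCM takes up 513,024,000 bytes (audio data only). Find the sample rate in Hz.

96,000 Hz

Bytes = sample_rate × seconds × bytes_per_sample × channels.
sample_rate = 513,024,000 / (668 × 4 × 2) = 513,024,000 / 5,344 = 96,000 Hz.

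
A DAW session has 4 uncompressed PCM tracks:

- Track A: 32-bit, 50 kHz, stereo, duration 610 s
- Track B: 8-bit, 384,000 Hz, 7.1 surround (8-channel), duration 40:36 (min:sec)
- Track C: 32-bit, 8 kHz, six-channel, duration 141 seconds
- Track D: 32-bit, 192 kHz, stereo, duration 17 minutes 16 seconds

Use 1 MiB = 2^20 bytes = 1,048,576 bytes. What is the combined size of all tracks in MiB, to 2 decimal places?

Track A: 50,000 × 610 × 4 × 2 = 244,000,000 bytes.
Track B: 40:36 (min:sec) = 2,436 s; 384,000 × 2,436 × 1 × 8 = 7,483,392,000 bytes.
Track C: 8,000 × 141 × 4 × 6 = 27,072,000 bytes.
Track D: 17 minutes 16 seconds = 1,036 s; 192,000 × 1,036 × 4 × 2 = 1,591,296,000 bytes.
Total = 9,345,760,000 bytes = 8912.81 MiB.

8912.81 MiB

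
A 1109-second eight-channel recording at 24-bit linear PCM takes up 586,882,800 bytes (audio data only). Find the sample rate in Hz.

Bytes = sample_rate × seconds × bytes_per_sample × channels.
sample_rate = 586,882,800 / (1,109 × 3 × 8) = 586,882,800 / 26,616 = 22,050 Hz.

22,050 Hz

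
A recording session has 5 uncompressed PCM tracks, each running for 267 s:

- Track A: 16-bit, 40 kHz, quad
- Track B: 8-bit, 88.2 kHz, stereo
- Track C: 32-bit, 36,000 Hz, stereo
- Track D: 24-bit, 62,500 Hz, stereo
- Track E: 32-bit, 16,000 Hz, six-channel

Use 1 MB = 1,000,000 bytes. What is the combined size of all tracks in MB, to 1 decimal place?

412.1 MB

Track A: 40,000 × 267 × 2 × 4 = 85,440,000 bytes.
Track B: 88,200 × 267 × 1 × 2 = 47,098,800 bytes.
Track C: 36,000 × 267 × 4 × 2 = 76,896,000 bytes.
Track D: 62,500 × 267 × 3 × 2 = 100,125,000 bytes.
Track E: 16,000 × 267 × 4 × 6 = 102,528,000 bytes.
Total = 412,087,800 bytes = 412.1 MB.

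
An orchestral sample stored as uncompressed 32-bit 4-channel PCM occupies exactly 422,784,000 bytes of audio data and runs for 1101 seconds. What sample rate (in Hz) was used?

Bytes = sample_rate × seconds × bytes_per_sample × channels.
sample_rate = 422,784,000 / (1,101 × 4 × 4) = 422,784,000 / 17,616 = 24,000 Hz.

24,000 Hz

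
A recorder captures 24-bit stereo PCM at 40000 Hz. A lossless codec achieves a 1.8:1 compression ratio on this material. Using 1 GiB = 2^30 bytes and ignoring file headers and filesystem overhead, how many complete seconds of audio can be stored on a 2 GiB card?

16,106 seconds

Uncompressed byte rate = 40,000 × 3 × 2 = 240,000 bytes/s.
After 1.8:1 compression, effective rate ≈ 133333.33 bytes/s.
Capacity = 2 × 1,073,741,824 = 2,147,483,648 bytes.
2,147,483,648 / effective rate ≈ 16106.13 s → 16,106 seconds.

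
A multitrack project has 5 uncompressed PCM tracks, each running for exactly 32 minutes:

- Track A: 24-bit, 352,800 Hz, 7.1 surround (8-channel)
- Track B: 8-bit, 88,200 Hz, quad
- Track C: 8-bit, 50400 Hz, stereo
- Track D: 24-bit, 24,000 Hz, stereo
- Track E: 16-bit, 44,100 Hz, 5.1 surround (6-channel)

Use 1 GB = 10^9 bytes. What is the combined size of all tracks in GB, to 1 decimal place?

18.4 GB

exactly 32 minutes = 1,920 s.
Track A: 352,800 × 1,920 × 3 × 8 = 16,257,024,000 bytes.
Track B: 88,200 × 1,920 × 1 × 4 = 677,376,000 bytes.
Track C: 50,400 × 1,920 × 1 × 2 = 193,536,000 bytes.
Track D: 24,000 × 1,920 × 3 × 2 = 276,480,000 bytes.
Track E: 44,100 × 1,920 × 2 × 6 = 1,016,064,000 bytes.
Total = 18,420,480,000 bytes = 18.4 GB.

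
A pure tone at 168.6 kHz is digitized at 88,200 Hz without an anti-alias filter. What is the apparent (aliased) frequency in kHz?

7.8 kHz

Nyquist = 88,200/2 = 44,100 Hz; 168,600 Hz exceeds it.
Alias = |168,600 − 2×88,200| = |168,600 − 176,400| = 7,800 Hz = 7.8 kHz.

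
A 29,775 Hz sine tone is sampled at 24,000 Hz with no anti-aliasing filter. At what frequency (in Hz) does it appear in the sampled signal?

Nyquist = 24,000/2 = 12,000 Hz; 29,775 Hz exceeds it.
Alias = |29,775 − 1×24,000| = |29,775 − 24,000| = 5,775 Hz.

5,775 Hz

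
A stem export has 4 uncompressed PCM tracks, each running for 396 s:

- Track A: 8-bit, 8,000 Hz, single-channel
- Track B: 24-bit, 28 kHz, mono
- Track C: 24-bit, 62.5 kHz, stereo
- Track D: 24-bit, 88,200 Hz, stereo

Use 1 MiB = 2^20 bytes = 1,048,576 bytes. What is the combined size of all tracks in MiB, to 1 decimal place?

Track A: 8,000 × 396 × 1 × 1 = 3,168,000 bytes.
Track B: 28,000 × 396 × 3 × 1 = 33,264,000 bytes.
Track C: 62,500 × 396 × 3 × 2 = 148,500,000 bytes.
Track D: 88,200 × 396 × 3 × 2 = 209,563,200 bytes.
Total = 394,495,200 bytes = 376.2 MiB.

376.2 MiB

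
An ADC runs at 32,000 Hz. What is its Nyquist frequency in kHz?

Nyquist frequency = sample rate / 2 = 32,000 / 2 = 16 kHz.

16 kHz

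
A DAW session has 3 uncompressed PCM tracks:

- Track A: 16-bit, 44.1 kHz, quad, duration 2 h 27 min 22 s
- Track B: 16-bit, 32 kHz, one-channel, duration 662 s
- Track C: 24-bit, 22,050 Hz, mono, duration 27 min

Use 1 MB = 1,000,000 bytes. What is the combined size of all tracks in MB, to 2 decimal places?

3268.99 MB

Track A: 2 h 27 min 22 s = 8,842 s; 44,100 × 8,842 × 2 × 4 = 3,119,457,600 bytes.
Track B: 32,000 × 662 × 2 × 1 = 42,368,000 bytes.
Track C: 27 min = 1,620 s; 22,050 × 1,620 × 3 × 1 = 107,163,000 bytes.
Total = 3,268,988,600 bytes = 3268.99 MB.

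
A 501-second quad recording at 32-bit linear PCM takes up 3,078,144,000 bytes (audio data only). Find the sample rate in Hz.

384,000 Hz

Bytes = sample_rate × seconds × bytes_per_sample × channels.
sample_rate = 3,078,144,000 / (501 × 4 × 4) = 3,078,144,000 / 8,016 = 384,000 Hz.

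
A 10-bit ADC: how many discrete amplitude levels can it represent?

1,024 levels

2^10 = 1,024.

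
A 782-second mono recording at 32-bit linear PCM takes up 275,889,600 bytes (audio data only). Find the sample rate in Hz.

Bytes = sample_rate × seconds × bytes_per_sample × channels.
sample_rate = 275,889,600 / (782 × 4 × 1) = 275,889,600 / 3,128 = 88,200 Hz.

88,200 Hz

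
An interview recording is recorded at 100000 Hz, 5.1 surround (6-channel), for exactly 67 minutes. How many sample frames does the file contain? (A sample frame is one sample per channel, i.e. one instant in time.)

exactly 67 minutes = 4,020 s.
100,000 samples/s × 4,020 s = 402,000,000 frames.

402,000,000 sample frames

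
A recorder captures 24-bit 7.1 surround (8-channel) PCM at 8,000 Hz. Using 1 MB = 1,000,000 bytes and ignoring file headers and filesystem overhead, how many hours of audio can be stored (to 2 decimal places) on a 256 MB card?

Uncompressed byte rate = 8,000 × 3 × 8 = 192,000 bytes/s.
Capacity = 256 × 1,000,000 = 256,000,000 bytes.
256,000,000 / 192,000 ≈ 1333.33 s → 0.37 hours.

0.37 hours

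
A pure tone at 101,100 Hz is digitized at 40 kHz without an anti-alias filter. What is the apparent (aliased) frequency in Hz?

18,900 Hz

Nyquist = 40,000/2 = 20,000 Hz; 101,100 Hz exceeds it.
Alias = |101,100 − 3×40,000| = |101,100 − 120,000| = 18,900 Hz.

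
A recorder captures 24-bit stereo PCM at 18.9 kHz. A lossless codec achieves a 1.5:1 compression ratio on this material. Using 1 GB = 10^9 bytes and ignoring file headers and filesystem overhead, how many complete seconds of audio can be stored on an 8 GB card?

Uncompressed byte rate = 18,900 × 3 × 2 = 113,400 bytes/s.
After 1.5:1 compression, effective rate ≈ 75600 bytes/s.
Capacity = 8 × 1,000,000,000 = 8,000,000,000 bytes.
8,000,000,000 / effective rate ≈ 105820.11 s → 105,820 seconds.

105,820 seconds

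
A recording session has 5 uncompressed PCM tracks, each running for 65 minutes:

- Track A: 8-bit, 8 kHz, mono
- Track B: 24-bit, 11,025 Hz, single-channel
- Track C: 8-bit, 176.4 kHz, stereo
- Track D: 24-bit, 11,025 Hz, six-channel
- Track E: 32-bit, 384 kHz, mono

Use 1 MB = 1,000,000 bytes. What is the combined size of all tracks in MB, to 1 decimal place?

65 minutes = 3,900 s.
Track A: 8,000 × 3,900 × 1 × 1 = 31,200,000 bytes.
Track B: 11,025 × 3,900 × 3 × 1 = 128,992,500 bytes.
Track C: 176,400 × 3,900 × 1 × 2 = 1,375,920,000 bytes.
Track D: 11,025 × 3,900 × 3 × 6 = 773,955,000 bytes.
Track E: 384,000 × 3,900 × 4 × 1 = 5,990,400,000 bytes.
Total = 8,300,467,500 bytes = 8300.5 MB.

8300.5 MB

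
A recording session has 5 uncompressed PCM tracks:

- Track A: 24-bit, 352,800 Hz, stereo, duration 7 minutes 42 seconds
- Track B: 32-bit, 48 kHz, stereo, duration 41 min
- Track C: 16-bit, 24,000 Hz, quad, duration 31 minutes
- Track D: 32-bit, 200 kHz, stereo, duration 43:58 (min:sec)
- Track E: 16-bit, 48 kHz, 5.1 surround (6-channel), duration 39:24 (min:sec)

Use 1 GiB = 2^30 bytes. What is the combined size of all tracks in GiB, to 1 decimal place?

7.3 GiB

Track A: 7 minutes 42 seconds = 462 s; 352,800 × 462 × 3 × 2 = 977,961,600 bytes.
Track B: 41 min = 2,460 s; 48,000 × 2,460 × 4 × 2 = 944,640,000 bytes.
Track C: 31 minutes = 1,860 s; 24,000 × 1,860 × 2 × 4 = 357,120,000 bytes.
Track D: 43:58 (min:sec) = 2,638 s; 200,000 × 2,638 × 4 × 2 = 4,220,800,000 bytes.
Track E: 39:24 (min:sec) = 2,364 s; 48,000 × 2,364 × 2 × 6 = 1,361,664,000 bytes.
Total = 7,862,185,600 bytes = 7.3 GiB.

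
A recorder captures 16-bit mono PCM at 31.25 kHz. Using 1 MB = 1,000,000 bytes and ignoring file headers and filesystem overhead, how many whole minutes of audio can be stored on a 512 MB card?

Uncompressed byte rate = 31,250 × 2 × 1 = 62,500 bytes/s.
Capacity = 512 × 1,000,000 = 512,000,000 bytes.
512,000,000 / 62,500 ≈ 8192 s → 136 minutes.

136 minutes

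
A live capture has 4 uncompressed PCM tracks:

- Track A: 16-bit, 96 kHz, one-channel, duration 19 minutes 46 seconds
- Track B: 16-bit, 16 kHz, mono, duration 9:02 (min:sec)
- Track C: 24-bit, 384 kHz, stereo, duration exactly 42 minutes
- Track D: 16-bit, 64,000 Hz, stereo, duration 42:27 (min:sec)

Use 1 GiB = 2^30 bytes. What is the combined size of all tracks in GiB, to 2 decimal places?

Track A: 19 minutes 46 seconds = 1,186 s; 96,000 × 1,186 × 2 × 1 = 227,712,000 bytes.
Track B: 9:02 (min:sec) = 542 s; 16,000 × 542 × 2 × 1 = 17,344,000 bytes.
Track C: exactly 42 minutes = 2,520 s; 384,000 × 2,520 × 3 × 2 = 5,806,080,000 bytes.
Track D: 42:27 (min:sec) = 2,547 s; 64,000 × 2,547 × 2 × 2 = 652,032,000 bytes.
Total = 6,703,168,000 bytes = 6.24 GiB.

6.24 GiB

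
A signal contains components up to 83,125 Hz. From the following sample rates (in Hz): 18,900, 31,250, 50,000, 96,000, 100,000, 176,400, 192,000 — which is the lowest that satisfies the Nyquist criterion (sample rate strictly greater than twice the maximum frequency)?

176,400 Hz

Need sample rate > 2 × 83,125 = 166,250 Hz.
Lowest listed rate above 166,250 Hz is 176,400 Hz.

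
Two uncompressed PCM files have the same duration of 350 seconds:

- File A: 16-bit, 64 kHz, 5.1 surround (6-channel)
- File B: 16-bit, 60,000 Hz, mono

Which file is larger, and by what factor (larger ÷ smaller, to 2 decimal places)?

File A: 64,000 × 2 × 6 = 768,000 bytes/s.
File B: 60,000 × 2 × 1 = 120,000 bytes/s.
File A is larger; ratio = 268,800,000 / 42,000,000 = 6.40.

File A, by a factor of 6.40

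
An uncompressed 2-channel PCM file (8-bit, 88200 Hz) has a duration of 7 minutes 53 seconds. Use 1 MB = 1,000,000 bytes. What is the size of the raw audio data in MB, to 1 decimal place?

83.4 MB

Duration = 7 minutes 53 seconds = 473 s.
Bytes = 88,200 samples/s × 473 s × 1 bytes/sample × 2 ch = 83,437,200 bytes.
83,437,200 / 1,000,000 = 83.4 MB.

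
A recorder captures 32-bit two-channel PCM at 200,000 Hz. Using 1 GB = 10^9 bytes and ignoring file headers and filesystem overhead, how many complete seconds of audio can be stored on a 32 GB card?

20,000 seconds

Uncompressed byte rate = 200,000 × 4 × 2 = 1,600,000 bytes/s.
Capacity = 32 × 1,000,000,000 = 32,000,000,000 bytes.
32,000,000,000 / 1,600,000 ≈ 20000 s → 20,000 seconds.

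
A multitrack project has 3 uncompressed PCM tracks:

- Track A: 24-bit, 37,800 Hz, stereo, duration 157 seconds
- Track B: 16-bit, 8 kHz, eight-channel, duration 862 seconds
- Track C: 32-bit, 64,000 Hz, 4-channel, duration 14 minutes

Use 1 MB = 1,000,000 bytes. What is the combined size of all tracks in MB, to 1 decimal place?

1006.1 MB

Track A: 37,800 × 157 × 3 × 2 = 35,607,600 bytes.
Track B: 8,000 × 862 × 2 × 8 = 110,336,000 bytes.
Track C: 14 minutes = 840 s; 64,000 × 840 × 4 × 4 = 860,160,000 bytes.
Total = 1,006,103,600 bytes = 1006.1 MB.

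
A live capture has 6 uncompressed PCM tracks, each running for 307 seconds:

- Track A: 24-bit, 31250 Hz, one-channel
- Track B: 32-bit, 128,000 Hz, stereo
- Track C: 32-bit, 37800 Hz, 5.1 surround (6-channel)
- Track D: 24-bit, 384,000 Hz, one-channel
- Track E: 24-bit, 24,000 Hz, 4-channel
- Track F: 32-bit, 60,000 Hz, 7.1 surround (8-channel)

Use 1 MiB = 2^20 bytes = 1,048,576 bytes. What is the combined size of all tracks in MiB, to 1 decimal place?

Track A: 31,250 × 307 × 3 × 1 = 28,781,250 bytes.
Track B: 128,000 × 307 × 4 × 2 = 314,368,000 bytes.
Track C: 37,800 × 307 × 4 × 6 = 278,510,400 bytes.
Track D: 384,000 × 307 × 3 × 1 = 353,664,000 bytes.
Track E: 24,000 × 307 × 3 × 4 = 88,416,000 bytes.
Track F: 60,000 × 307 × 4 × 8 = 589,440,000 bytes.
Total = 1,653,179,650 bytes = 1576.6 MiB.

1576.6 MiB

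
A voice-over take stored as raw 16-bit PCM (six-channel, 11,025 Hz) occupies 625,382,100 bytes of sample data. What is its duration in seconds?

Byte rate = 11,025 × 2 × 6 = 132,300 bytes/s.
Duration = 625,382,100 / 132,300 = 4,727 s.

4,727 seconds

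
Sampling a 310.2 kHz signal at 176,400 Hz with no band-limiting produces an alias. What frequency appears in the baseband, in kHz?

42.6 kHz

Nyquist = 176,400/2 = 88,200 Hz; 310,200 Hz exceeds it.
Alias = |310,200 − 2×176,400| = |310,200 − 352,800| = 42,600 Hz = 42.6 kHz.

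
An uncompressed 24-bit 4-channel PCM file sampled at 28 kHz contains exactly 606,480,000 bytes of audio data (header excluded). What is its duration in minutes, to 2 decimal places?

Byte rate = 28,000 × 3 × 4 = 336,000 bytes/s.
Duration = 606,480,000 / 336,000 = 1,805 s.
1,805 s / 60 = 30.08 minutes.

30.08 minutes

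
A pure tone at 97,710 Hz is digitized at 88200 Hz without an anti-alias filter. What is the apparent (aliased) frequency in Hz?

9,510 Hz

Nyquist = 88,200/2 = 44,100 Hz; 97,710 Hz exceeds it.
Alias = |97,710 − 1×88,200| = |97,710 − 88,200| = 9,510 Hz.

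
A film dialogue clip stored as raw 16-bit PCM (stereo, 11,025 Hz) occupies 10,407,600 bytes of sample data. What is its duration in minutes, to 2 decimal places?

3.93 minutes

Byte rate = 11,025 × 2 × 2 = 44,100 bytes/s.
Duration = 10,407,600 / 44,100 = 236 s.
236 s / 60 = 3.93 minutes.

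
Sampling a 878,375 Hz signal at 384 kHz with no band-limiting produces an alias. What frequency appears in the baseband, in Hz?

Nyquist = 384,000/2 = 192,000 Hz; 878,375 Hz exceeds it.
Alias = |878,375 − 2×384,000| = |878,375 − 768,000| = 110,375 Hz.

110,375 Hz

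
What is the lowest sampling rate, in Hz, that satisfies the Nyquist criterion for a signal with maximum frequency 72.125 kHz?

Minimum sample rate = 2 × 72,125 Hz = 144,250 Hz.

144,250 Hz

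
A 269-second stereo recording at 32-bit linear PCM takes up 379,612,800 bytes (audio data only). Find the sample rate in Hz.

Bytes = sample_rate × seconds × bytes_per_sample × channels.
sample_rate = 379,612,800 / (269 × 4 × 2) = 379,612,800 / 2,152 = 176,400 Hz.

176,400 Hz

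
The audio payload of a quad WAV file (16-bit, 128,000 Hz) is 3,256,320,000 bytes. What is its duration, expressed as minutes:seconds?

53:00

Byte rate = 128,000 × 2 × 4 = 1,024,000 bytes/s.
Duration = 3,256,320,000 / 1,024,000 = 3,180 s.
3,180 s = 53:00.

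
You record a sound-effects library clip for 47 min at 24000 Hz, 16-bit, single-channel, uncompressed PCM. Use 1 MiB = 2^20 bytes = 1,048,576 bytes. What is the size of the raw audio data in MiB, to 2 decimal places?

129.09 MiB

Duration = 47 min = 2,820 s.
Bytes = 24,000 samples/s × 2,820 s × 2 bytes/sample × 1 ch = 135,360,000 bytes.
135,360,000 / 1,048,576 = 129.09 MiB.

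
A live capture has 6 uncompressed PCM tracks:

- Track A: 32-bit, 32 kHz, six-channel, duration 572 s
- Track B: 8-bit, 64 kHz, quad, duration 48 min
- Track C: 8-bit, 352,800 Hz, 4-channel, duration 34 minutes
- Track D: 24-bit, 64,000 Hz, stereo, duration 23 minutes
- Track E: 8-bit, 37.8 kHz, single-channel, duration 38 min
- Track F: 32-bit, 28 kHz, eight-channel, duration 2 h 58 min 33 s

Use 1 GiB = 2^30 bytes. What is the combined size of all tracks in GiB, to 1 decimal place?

13.3 GiB

Track A: 32,000 × 572 × 4 × 6 = 439,296,000 bytes.
Track B: 48 min = 2,880 s; 64,000 × 2,880 × 1 × 4 = 737,280,000 bytes.
Track C: 34 minutes = 2,040 s; 352,800 × 2,040 × 1 × 4 = 2,878,848,000 bytes.
Track D: 23 minutes = 1,380 s; 64,000 × 1,380 × 3 × 2 = 529,920,000 bytes.
Track E: 38 min = 2,280 s; 37,800 × 2,280 × 1 × 1 = 86,184,000 bytes.
Track F: 2 h 58 min 33 s = 10,713 s; 28,000 × 10,713 × 4 × 8 = 9,598,848,000 bytes.
Total = 14,270,376,000 bytes = 13.3 GiB.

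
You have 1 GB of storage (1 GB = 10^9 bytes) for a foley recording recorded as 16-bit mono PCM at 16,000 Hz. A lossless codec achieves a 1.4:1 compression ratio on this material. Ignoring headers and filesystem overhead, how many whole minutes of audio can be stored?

Uncompressed byte rate = 16,000 × 2 × 1 = 32,000 bytes/s.
After 1.4:1 compression, effective rate ≈ 22857.14 bytes/s.
Capacity = 1 × 1,000,000,000 = 1,000,000,000 bytes.
1,000,000,000 / effective rate ≈ 43750 s → 729 minutes.

729 minutes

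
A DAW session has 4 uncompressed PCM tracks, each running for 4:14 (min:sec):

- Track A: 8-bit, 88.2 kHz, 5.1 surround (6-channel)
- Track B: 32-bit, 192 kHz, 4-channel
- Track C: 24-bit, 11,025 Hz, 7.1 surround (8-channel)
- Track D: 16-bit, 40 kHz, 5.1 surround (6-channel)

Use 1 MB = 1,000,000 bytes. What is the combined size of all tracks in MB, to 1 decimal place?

1103.8 MB

4:14 (min:sec) = 254 s.
Track A: 88,200 × 254 × 1 × 6 = 134,416,800 bytes.
Track B: 192,000 × 254 × 4 × 4 = 780,288,000 bytes.
Track C: 11,025 × 254 × 3 × 8 = 67,208,400 bytes.
Track D: 40,000 × 254 × 2 × 6 = 121,920,000 bytes.
Total = 1,103,833,200 bytes = 1103.8 MB.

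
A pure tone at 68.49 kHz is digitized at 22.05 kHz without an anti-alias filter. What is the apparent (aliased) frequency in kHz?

2.34 kHz

Nyquist = 22,050/2 = 11,025 Hz; 68,490 Hz exceeds it.
Alias = |68,490 − 3×22,050| = |68,490 − 66,150| = 2,340 Hz = 2.34 kHz.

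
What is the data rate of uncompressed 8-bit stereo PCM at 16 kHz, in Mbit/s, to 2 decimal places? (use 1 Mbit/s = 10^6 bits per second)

0.26 Mbit/s

Bit rate = 16,000 × 8 × 2 = 256,000 bits/s.
= 0.26 Mbit/s.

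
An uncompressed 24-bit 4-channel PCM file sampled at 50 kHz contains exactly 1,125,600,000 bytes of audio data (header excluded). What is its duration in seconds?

1,876 seconds

Byte rate = 50,000 × 3 × 4 = 600,000 bytes/s.
Duration = 1,125,600,000 / 600,000 = 1,876 s.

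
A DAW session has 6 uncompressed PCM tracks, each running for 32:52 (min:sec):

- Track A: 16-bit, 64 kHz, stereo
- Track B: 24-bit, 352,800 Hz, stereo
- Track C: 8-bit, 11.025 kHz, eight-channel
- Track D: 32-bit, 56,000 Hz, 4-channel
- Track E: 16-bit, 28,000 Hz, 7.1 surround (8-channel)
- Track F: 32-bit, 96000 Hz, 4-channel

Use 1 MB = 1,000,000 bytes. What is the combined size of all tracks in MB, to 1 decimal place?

32:52 (min:sec) = 1,972 s.
Track A: 64,000 × 1,972 × 2 × 2 = 504,832,000 bytes.
Track B: 352,800 × 1,972 × 3 × 2 = 4,174,329,600 bytes.
Track C: 11,025 × 1,972 × 1 × 8 = 173,930,400 bytes.
Track D: 56,000 × 1,972 × 4 × 4 = 1,766,912,000 bytes.
Track E: 28,000 × 1,972 × 2 × 8 = 883,456,000 bytes.
Track F: 96,000 × 1,972 × 4 × 4 = 3,028,992,000 bytes.
Total = 10,532,452,000 bytes = 10532.5 MB.

10532.5 MB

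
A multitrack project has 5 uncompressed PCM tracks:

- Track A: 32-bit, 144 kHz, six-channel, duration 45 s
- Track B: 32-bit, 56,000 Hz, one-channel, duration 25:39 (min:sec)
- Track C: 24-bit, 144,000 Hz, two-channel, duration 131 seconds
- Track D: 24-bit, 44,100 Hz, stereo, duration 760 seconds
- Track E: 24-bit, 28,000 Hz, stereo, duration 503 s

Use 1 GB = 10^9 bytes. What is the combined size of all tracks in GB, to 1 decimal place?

Track A: 144,000 × 45 × 4 × 6 = 155,520,000 bytes.
Track B: 25:39 (min:sec) = 1,539 s; 56,000 × 1,539 × 4 × 1 = 344,736,000 bytes.
Track C: 144,000 × 131 × 3 × 2 = 113,184,000 bytes.
Track D: 44,100 × 760 × 3 × 2 = 201,096,000 bytes.
Track E: 28,000 × 503 × 3 × 2 = 84,504,000 bytes.
Total = 899,040,000 bytes = 0.9 GB.

0.9 GB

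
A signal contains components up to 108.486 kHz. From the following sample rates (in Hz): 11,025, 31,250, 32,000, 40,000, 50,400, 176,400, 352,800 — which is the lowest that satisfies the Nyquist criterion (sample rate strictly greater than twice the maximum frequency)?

352,800 Hz

Need sample rate > 2 × 108,486 = 216,972 Hz.
Lowest listed rate above 216,972 Hz is 352,800 Hz.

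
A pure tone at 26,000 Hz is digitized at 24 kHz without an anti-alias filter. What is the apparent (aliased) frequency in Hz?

Nyquist = 24,000/2 = 12,000 Hz; 26,000 Hz exceeds it.
Alias = |26,000 − 1×24,000| = |26,000 − 24,000| = 2,000 Hz.

2,000 Hz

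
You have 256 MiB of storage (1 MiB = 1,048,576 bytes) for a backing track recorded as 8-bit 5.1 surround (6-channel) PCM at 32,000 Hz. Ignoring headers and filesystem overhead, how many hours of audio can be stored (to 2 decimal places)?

Uncompressed byte rate = 32,000 × 1 × 6 = 192,000 bytes/s.
Capacity = 256 × 1,048,576 = 268,435,456 bytes.
268,435,456 / 192,000 ≈ 1398.1 s → 0.39 hours.

0.39 hours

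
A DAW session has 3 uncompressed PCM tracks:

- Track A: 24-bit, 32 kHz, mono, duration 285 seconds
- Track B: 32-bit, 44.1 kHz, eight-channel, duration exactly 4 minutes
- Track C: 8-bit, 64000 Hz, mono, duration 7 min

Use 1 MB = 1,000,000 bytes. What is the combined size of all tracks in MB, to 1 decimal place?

392.9 MB

Track A: 32,000 × 285 × 3 × 1 = 27,360,000 bytes.
Track B: exactly 4 minutes = 240 s; 44,100 × 240 × 4 × 8 = 338,688,000 bytes.
Track C: 7 min = 420 s; 64,000 × 420 × 1 × 1 = 26,880,000 bytes.
Total = 392,928,000 bytes = 392.9 MB.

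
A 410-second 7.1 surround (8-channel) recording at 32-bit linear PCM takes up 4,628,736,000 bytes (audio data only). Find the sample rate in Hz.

Bytes = sample_rate × seconds × bytes_per_sample × channels.
sample_rate = 4,628,736,000 / (410 × 4 × 8) = 4,628,736,000 / 13,120 = 352,800 Hz.

352,800 Hz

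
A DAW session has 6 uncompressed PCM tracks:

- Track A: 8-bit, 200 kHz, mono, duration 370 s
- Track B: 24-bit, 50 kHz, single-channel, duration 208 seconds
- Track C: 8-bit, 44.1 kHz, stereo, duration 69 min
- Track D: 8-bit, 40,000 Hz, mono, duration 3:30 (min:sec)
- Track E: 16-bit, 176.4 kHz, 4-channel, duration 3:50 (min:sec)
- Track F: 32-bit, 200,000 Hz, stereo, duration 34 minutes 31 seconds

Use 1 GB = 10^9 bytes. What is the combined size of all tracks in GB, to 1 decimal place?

Track A: 200,000 × 370 × 1 × 1 = 74,000,000 bytes.
Track B: 50,000 × 208 × 3 × 1 = 31,200,000 bytes.
Track C: 69 min = 4,140 s; 44,100 × 4,140 × 1 × 2 = 365,148,000 bytes.
Track D: 3:30 (min:sec) = 210 s; 40,000 × 210 × 1 × 1 = 8,400,000 bytes.
Track E: 3:50 (min:sec) = 230 s; 176,400 × 230 × 2 × 4 = 324,576,000 bytes.
Track F: 34 minutes 31 seconds = 2,071 s; 200,000 × 2,071 × 4 × 2 = 3,313,600,000 bytes.
Total = 4,116,924,000 bytes = 4.1 GB.

4.1 GB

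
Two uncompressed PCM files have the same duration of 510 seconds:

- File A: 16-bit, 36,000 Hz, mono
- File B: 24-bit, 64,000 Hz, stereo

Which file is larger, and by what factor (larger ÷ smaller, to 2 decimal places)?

File B, by a factor of 5.33

File A: 36,000 × 2 × 1 = 72,000 bytes/s.
File B: 64,000 × 3 × 2 = 384,000 bytes/s.
File B is larger; ratio = 195,840,000 / 36,720,000 = 5.33.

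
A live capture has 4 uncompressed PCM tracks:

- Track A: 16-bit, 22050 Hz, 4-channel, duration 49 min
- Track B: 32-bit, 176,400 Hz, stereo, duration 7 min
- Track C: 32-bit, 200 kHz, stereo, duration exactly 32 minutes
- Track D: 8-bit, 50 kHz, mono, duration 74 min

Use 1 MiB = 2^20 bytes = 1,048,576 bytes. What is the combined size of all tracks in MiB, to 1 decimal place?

4201.2 MiB

Track A: 49 min = 2,940 s; 22,050 × 2,940 × 2 × 4 = 518,616,000 bytes.
Track B: 7 min = 420 s; 176,400 × 420 × 4 × 2 = 592,704,000 bytes.
Track C: exactly 32 minutes = 1,920 s; 200,000 × 1,920 × 4 × 2 = 3,072,000,000 bytes.
Track D: 74 min = 4,440 s; 50,000 × 4,440 × 1 × 1 = 222,000,000 bytes.
Total = 4,405,320,000 bytes = 4201.2 MiB.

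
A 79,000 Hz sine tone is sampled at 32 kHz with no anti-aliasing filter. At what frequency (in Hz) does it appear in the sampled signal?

15,000 Hz

Nyquist = 32,000/2 = 16,000 Hz; 79,000 Hz exceeds it.
Alias = |79,000 − 2×32,000| = |79,000 − 64,000| = 15,000 Hz.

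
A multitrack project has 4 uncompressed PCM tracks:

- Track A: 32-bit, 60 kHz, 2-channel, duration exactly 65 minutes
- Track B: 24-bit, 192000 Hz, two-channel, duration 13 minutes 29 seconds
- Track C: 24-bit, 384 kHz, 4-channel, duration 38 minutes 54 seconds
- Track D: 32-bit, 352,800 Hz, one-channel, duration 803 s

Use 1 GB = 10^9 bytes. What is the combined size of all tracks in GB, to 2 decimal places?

14.69 GB

Track A: exactly 65 minutes = 3,900 s; 60,000 × 3,900 × 4 × 2 = 1,872,000,000 bytes.
Track B: 13 minutes 29 seconds = 809 s; 192,000 × 809 × 3 × 2 = 931,968,000 bytes.
Track C: 38 minutes 54 seconds = 2,334 s; 384,000 × 2,334 × 3 × 4 = 10,755,072,000 bytes.
Track D: 352,800 × 803 × 4 × 1 = 1,133,193,600 bytes.
Total = 14,692,233,600 bytes = 14.69 GB.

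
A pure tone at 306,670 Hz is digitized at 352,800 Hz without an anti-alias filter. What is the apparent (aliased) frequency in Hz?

46,130 Hz

Nyquist = 352,800/2 = 176,400 Hz; 306,670 Hz exceeds it.
Alias = |306,670 − 1×352,800| = |306,670 − 352,800| = 46,130 Hz.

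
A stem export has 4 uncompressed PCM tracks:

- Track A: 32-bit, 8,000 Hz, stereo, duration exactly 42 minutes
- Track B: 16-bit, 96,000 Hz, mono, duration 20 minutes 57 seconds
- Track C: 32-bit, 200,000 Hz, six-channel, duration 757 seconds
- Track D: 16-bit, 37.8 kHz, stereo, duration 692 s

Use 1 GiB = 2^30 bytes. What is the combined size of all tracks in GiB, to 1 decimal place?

Track A: exactly 42 minutes = 2,520 s; 8,000 × 2,520 × 4 × 2 = 161,280,000 bytes.
Track B: 20 minutes 57 seconds = 1,257 s; 96,000 × 1,257 × 2 × 1 = 241,344,000 bytes.
Track C: 200,000 × 757 × 4 × 6 = 3,633,600,000 bytes.
Track D: 37,800 × 692 × 2 × 2 = 104,630,400 bytes.
Total = 4,140,854,400 bytes = 3.9 GiB.

3.9 GiB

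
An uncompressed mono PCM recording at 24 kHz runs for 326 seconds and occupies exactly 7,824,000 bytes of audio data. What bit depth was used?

8 bits

Bytes per sample = 7,824,000 / (24,000 × 326 × 1) = 7,824,000 / 7,824,000 = 1.
Bit depth = 1 × 8 = 8 bits.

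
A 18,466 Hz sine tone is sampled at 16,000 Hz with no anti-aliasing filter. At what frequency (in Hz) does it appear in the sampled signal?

2,466 Hz

Nyquist = 16,000/2 = 8,000 Hz; 18,466 Hz exceeds it.
Alias = |18,466 − 1×16,000| = |18,466 − 16,000| = 2,466 Hz.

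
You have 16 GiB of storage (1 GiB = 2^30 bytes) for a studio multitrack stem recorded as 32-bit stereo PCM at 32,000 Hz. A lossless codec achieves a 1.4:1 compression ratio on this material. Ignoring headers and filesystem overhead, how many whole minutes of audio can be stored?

Uncompressed byte rate = 32,000 × 4 × 2 = 256,000 bytes/s.
After 1.4:1 compression, effective rate ≈ 182857.14 bytes/s.
Capacity = 16 × 1,073,741,824 = 17,179,869,184 bytes.
17,179,869,184 / effective rate ≈ 93952.41 s → 1,565 minutes.

1,565 minutes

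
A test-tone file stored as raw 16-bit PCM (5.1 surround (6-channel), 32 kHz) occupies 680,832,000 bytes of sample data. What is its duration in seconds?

Byte rate = 32,000 × 2 × 6 = 384,000 bytes/s.
Duration = 680,832,000 / 384,000 = 1,773 s.

1,773 seconds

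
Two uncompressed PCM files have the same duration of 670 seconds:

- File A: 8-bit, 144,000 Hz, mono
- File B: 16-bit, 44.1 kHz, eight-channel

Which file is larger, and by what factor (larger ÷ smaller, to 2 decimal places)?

File B, by a factor of 4.90

File A: 144,000 × 1 × 1 = 144,000 bytes/s.
File B: 44,100 × 2 × 8 = 705,600 bytes/s.
File B is larger; ratio = 472,752,000 / 96,480,000 = 4.90.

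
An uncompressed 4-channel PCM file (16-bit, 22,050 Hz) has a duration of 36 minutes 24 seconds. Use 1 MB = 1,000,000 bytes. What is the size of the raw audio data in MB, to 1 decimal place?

Duration = 36 minutes 24 seconds = 2,184 s.
Bytes = 22,050 samples/s × 2,184 s × 2 bytes/sample × 4 ch = 385,257,600 bytes.
385,257,600 / 1,000,000 = 385.3 MB.

385.3 MB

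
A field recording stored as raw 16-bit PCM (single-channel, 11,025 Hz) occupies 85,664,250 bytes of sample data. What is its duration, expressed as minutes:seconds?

64:45

Byte rate = 11,025 × 2 × 1 = 22,050 bytes/s.
Duration = 85,664,250 / 22,050 = 3,885 s.
3,885 s = 64:45.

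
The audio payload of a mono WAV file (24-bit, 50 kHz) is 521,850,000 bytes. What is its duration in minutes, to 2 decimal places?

Byte rate = 50,000 × 3 × 1 = 150,000 bytes/s.
Duration = 521,850,000 / 150,000 = 3,479 s.
3,479 s / 60 = 57.98 minutes.

57.98 minutes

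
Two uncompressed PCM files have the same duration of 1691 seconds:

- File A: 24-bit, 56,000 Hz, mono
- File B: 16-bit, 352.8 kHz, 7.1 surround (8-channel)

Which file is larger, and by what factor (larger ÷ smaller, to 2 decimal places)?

File B, by a factor of 33.60

File A: 56,000 × 3 × 1 = 168,000 bytes/s.
File B: 352,800 × 2 × 8 = 5,644,800 bytes/s.
File B is larger; ratio = 9,545,356,800 / 284,088,000 = 33.60.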